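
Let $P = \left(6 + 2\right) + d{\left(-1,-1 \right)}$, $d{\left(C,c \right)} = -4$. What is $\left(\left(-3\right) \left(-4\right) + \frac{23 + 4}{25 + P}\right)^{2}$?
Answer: $\frac{140625}{841} \approx 167.21$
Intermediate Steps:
$P = 4$ ($P = \left(6 + 2\right) - 4 = 8 - 4 = 4$)
$\left(\left(-3\right) \left(-4\right) + \frac{23 + 4}{25 + P}\right)^{2} = \left(\left(-3\right) \left(-4\right) + \frac{23 + 4}{25 + 4}\right)^{2} = \left(12 + \frac{27}{29}\right)^{2} = \left(\frac{375}{29}\right)^{2} = \frac{140625}{841}$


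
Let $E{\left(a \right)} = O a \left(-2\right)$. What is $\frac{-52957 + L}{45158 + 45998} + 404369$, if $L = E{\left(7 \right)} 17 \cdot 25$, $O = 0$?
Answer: $\frac{36860607607}{91156} \approx 4.0437 \cdot 10^{5}$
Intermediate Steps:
$E{\left(a \right)} = 0$ ($E{\left(a \right)} = 0 a \left(-2\right) = 0 \left(-2\right) = 0$)
$L = 0$ ($L = 0 \cdot 17 \cdot 25 = 0 \cdot 25 = 0$)
$\frac{-52957 + L}{45158 + 45998} + 404369 = \frac{-52957 + 0}{45158 + 45998} + 404369 = - \frac{52957}{91156} + 404369 = \frac{36860607607}{91156}$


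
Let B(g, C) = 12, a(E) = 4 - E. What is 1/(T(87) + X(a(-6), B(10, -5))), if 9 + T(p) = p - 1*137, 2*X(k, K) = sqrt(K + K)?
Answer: -59/3475 - sqrt(6)/3475 ≈ -0.017683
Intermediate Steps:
X(k, K) = sqrt(2)*sqrt(K)/2 (X(k, K) = sqrt(K + K)/2 = sqrt(2*K)/2 = (sqrt(2)*sqrt(K))/2 = sqrt(2)*sqrt(K)/2)
T(p) = -146 + p (T(p) = -9 + (p - 1*137) = -9 + (p - 137) = -9 + (-137 + p) = -146 + p)
1/(T(87) + X(a(-6), B(10, -5))) = 1/((-146 + 87) + sqrt(2)*sqrt(12)/2) = 1/(-59 + sqrt(2)*(2*sqrt(3))/2) = 1/(-59 + sqrt(6))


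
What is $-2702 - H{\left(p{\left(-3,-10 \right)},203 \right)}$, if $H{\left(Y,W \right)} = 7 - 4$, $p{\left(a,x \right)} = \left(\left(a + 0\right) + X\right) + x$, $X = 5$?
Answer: $-2705$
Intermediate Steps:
$p{\left(a,x \right)} = 5 + a + x$ ($p{\left(a,x \right)} = \left(\left(a + 0\right) + 5\right) + x = \left(a + 5\right) + x = \left(5 + a\right) + x = 5 + a + x$)
$H{\left(Y,W \right)} = 3$ ($H{\left(Y,W \right)} = 7 - 4 = 3$)
$-2702 - H{\left(p{\left(-3,-10 \right)},203 \right)} = -2702 - 3 = -2705$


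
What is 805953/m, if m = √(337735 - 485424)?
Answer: -805953*I*√147689/147689 ≈ -2097.2*I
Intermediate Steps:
m = I*√147689 (m = √(-147689) = I*√147689 ≈ 384.3*I)
805953/m = 805953/((I*√147689)) = 805953*(-I*√147689/147689) = -805953*I*√147689/147689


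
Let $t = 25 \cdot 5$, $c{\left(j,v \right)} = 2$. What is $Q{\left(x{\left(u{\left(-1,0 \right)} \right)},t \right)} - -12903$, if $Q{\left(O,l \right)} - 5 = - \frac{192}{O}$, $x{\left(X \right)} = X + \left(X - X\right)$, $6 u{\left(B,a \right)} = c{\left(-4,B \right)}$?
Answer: $12332$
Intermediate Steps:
$u{\left(B,a \right)} = \frac{1}{3}$ ($u{\left(B,a \right)} = \frac{1}{6} \cdot 2 = \frac{1}{3}$)
$x{\left(X \right)} = X$ ($x{\left(X \right)} = X + 0 = X$)
$t = 125$
$Q{\left(O,l \right)} = 5 - \frac{192}{O}$
$Q{\left(x{\left(u{\left(-1,0 \right)} \right)},t \right)} - -12903 = \left(5 - 192 \frac{1}{\frac{1}{3}}\right) - -12903 = \left(5 - 576\right) + 12903 = -571 + 12903 = 12332$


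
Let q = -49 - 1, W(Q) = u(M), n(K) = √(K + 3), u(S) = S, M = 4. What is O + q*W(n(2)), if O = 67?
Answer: -133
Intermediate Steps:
n(K) = √(3 + K)
W(Q) = 4
q = -50
O + q*W(n(2)) = 67 - 50*4 = 67 - 200 = -133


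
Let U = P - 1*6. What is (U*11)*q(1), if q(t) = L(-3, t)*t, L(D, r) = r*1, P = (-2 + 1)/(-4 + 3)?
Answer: -55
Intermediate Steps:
P = 1 (P = -1/(-1) = -1*(-1) = 1)
L(D, r) = r
U = -5 (U = 1 - 1*6 = 1 - 6 = -5)
q(t) = t**2 (q(t) = t*t = t**2)
(U*11)*q(1) = -5*11*1**2 = -55*1 = -55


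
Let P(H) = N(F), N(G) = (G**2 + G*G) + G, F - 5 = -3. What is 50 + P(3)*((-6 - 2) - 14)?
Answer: -170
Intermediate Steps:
F = 2 (F = 5 - 3 = 2)
N(G) = G + 2*G**2 (N(G) = (G**2 + G**2) + G = 2*G**2 + G = G + 2*G**2)
P(H) = 10 (P(H) = 2*(1 + 2*2) = 2*(1 + 4) = 2*5 = 10)
50 + P(3)*((-6 - 2) - 14) = 50 + 10*((-6 - 2) - 14) = 50 + 10*(-8 - 14) = 50 + 10*(-22) = 50 - 220 = -170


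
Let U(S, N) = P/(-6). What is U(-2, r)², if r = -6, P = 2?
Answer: ⅑ ≈ 0.11111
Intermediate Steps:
U(S, N) = -⅓ (U(S, N) = 2/(-6) = 2*(-⅙) = -⅓)
U(-2, r)² = (-⅓)² = ⅑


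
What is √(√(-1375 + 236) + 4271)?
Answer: √(4271 + I*√1139) ≈ 65.353 + 0.2582*I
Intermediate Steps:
√(√(-1375 + 236) + 4271) = √(√(-1139) + 4271) = √(I*√1139 + 4271) = √(4271 + I*√1139)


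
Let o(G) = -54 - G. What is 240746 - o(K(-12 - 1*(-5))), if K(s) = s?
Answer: 240793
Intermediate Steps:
240746 - o(K(-12 - 1*(-5))) = 240746 - (-54 - (-12 - 1*(-5))) = 240746 - (-54 - (-12 + 5)) = 240746 - (-54 - 1*(-7)) = 240746 - (-54 + 7) = 240746 - 1*(-47) = 240746 + 47 = 240793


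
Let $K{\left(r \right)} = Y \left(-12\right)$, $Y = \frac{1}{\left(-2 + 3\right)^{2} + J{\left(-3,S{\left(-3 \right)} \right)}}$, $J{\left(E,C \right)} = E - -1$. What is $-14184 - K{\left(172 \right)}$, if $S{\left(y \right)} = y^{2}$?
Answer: $-14196$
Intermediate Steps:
$J{\left(E,C \right)} = 1 + E$ ($J{\left(E,C \right)} = E + 1 = 1 + E$)
$Y = -1$ ($Y = \frac{1}{\left(-2 + 3\right)^{2} + \left(1 - 3\right)} = \frac{1}{1^{2} - 2} = \frac{1}{1 - 2} = \frac{1}{-1} = -1$)
$K{\left(r \right)} = 12$ ($K{\left(r \right)} = \left(-1\right) \left(-12\right) = 12$)
$-14184 - K{\left(172 \right)} = -14184 - 12 = -14196$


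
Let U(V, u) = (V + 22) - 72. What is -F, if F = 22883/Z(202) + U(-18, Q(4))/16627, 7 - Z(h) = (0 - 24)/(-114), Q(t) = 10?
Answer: -7229028407/2144883 ≈ -3370.4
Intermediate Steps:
U(V, u) = -50 + V (U(V, u) = (22 + V) - 72 = -50 + V)
Z(h) = 129/19 (Z(h) = 7 - (0 - 24)/(-114) = 7 - (-24)*(-1)/114 = 7 - 1*4/19 = 7 - 4/19 = 129/19)
F = 7229028407/2144883 (F = 22883/(129/19) + (-50 - 18)/16627 = 22883*(19/129) - 68*1/16627 = 434777/129 - 68/16627 = 7229028407/2144883 ≈ 3370.4)
-F = -1*7229028407/2144883 = -7229028407/2144883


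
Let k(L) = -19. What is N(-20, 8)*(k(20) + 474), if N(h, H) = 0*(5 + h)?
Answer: 0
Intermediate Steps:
N(h, H) = 0
N(-20, 8)*(k(20) + 474) = 0*(-19 + 474) = 0*455 = 0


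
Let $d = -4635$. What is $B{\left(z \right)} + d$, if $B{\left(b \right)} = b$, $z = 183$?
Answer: $-4452$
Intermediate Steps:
$B{\left(z \right)} + d = 183 - 4635 = -4452$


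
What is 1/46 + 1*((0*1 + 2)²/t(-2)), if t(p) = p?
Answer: -91/46 ≈ -1.9783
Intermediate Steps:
1/46 + 1*((0*1 + 2)²/t(-2)) = 1/46 + 1*((0*1 + 2)²/(-2)) = 1/46 + 1*(-(0 + 2)²/2) = 1/46 + 1*(-½*2²) = 1/46 + 1*(-½*4) = 1/46 + 1*(-2) = 1/46 - 2 = -91/46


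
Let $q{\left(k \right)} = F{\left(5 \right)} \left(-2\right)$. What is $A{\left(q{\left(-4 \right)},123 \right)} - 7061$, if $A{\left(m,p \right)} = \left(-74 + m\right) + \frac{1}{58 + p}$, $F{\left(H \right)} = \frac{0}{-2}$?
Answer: $- \frac{1291434}{181} \approx -7135.0$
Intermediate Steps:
$F{\left(H \right)} = 0$ ($F{\left(H \right)} = 0 \left(- \frac{1}{2}\right) = 0$)
$q{\left(k \right)} = 0$ ($q{\left(k \right)} = 0 \left(-2\right) = 0$)
$A{\left(m,p \right)} = -74 + m + \frac{1}{58 + p}$
$A{\left(q{\left(-4 \right)},123 \right)} - 7061 = \frac{-4291 - 9102 + 58 \cdot 0 + 0 \cdot 123}{58 + 123} - 7061 = \frac{-4291 - 9102 + 0 + 0}{181} - 7061 = \frac{1}{181} \left(-13393\right) - 7061 = - \frac{13393}{181} - 7061 = - \frac{1291434}{181}$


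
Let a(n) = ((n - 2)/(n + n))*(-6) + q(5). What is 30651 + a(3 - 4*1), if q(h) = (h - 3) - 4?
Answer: 30640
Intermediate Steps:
q(h) = -7 + h (q(h) = (-3 + h) - 4 = -7 + h)
a(n) = -2 - 3*(-2 + n)/n (a(n) = ((n - 2)/(n + n))*(-6) + (-7 + 5) = ((-2 + n)/((2*n)))*(-6) - 2 = ((-2 + n)*(1/(2*n)))*(-6) - 2 = ((-2 + n)/(2*n))*(-6) - 2 = -3*(-2 + n)/n - 2 = -2 - 3*(-2 + n)/n)
30651 + a(3 - 4*1) = 30651 + (-5 + 6/(3 - 4*1)) = 30651 + (-5 + 6/(3 - 4)) = 30651 + (-5 + 6/(-1)) = 30651 + (-5 + 6*(-1)) = 30651 + (-5 - 6) = 30651 - 11 = 30640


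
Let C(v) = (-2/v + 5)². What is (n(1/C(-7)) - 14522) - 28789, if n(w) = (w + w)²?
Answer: -81171777467/1874161 ≈ -43311.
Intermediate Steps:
C(v) = (5 - 2/v)²
n(w) = 4*w² (n(w) = (2*w)² = 4*w²)
(n(1/C(-7)) - 14522) - 28789 = (4*(1/((-2 + 5*(-7))²/(-7)²))² - 14522) - 28789 = (4*(1/((-2 - 35)²/49))² - 14522) - 28789 = (4*(1/((1/49)*(-37)²))² - 14522) - 28789 = (4*(1/((1/49)*1369))² - 14522) - 28789 = (4*(1/(1369/49))² - 14522) - 28789 = (4*(49/1369)² - 14522) - 28789 = (4*(2401/1874161) - 14522) - 28789 = (9604/1874161 - 14522) - 28789 = -27216556438/1874161 - 28789 = -81171777467/1874161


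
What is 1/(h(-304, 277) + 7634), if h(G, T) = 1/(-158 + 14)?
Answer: 144/1099295 ≈ 0.00013099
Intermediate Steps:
h(G, T) = -1/144 (h(G, T) = 1/(-144) = -1/144)
1/(h(-304, 277) + 7634) = 1/(-1/144 + 7634) = 1/(1099295/144) = 144/1099295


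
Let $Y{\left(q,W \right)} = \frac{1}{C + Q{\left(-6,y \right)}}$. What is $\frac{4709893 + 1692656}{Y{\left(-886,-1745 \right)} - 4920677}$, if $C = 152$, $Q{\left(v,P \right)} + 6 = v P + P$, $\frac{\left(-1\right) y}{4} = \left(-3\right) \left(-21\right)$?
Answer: $- \frac{3000661298}{2306157287} \approx -1.3012$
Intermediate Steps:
$y = -252$ ($y = - 4 \left(\left(-3\right) \left(-21\right)\right) = \left(-4\right) 63 = -252$)
$Q{\left(v,P \right)} = -6 + P + P v$ ($Q{\left(v,P \right)} = -6 + \left(v P + P\right) = -6 + \left(P v + P\right) = -6 + \left(P + P v\right) = -6 + P + P v$)
$Y{\left(q,W \right)} = \frac{1}{1406}$ ($Y{\left(q,W \right)} = \frac{1}{152 - -1254} = \frac{1}{152 + 1254} = \frac{1}{1406}$)
$\frac{4709893 + 1692656}{Y{\left(-886,-1745 \right)} - 4920677} = \frac{4709893 + 1692656}{\frac{1}{1406} - 4920677} = \frac{6402549}{- \frac{6918471861}{1406}} = 6402549 \left(- \frac{1406}{6918471861}\right) = - \frac{3000661298}{2306157287}$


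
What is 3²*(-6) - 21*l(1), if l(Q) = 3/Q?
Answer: -117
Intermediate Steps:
3²*(-6) - 21*l(1) = 3²*(-6) - 63/1 = 9*(-6) - 63 = -54 - 21*3 = -54 - 63 = -117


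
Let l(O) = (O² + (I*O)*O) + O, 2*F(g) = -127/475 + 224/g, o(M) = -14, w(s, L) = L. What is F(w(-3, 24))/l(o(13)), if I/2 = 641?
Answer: 12919/716643900 ≈ 1.8027e-5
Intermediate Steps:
I = 1282 (I = 2*641 = 1282)
F(g) = -127/950 + 112/g (F(g) = (-127/475 + 224/g)/2 = -127/950 + 112/g)
l(O) = O + 1283*O² (l(O) = (O² + (1282*O)*O) + O = (O² + 1282*O²) + O = 1283*O² + O = O + 1283*O²)
F(w(-3, 24))/l(o(13)) = (-127/950 + 112/24)/((-14*(1 + 1283*(-14)))) = (-127/950 + 112*(1/24))/((-14*(1 - 17962))) = (-127/950 + 14/3)/((-14*(-17961))) = (12919/2850)/251454 = (12919/2850)*(1/251454) = 12919/716643900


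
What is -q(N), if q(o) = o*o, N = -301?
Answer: -90601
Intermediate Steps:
q(o) = o**2
-q(N) = -1*(-301)**2 = -1*90601 = -90601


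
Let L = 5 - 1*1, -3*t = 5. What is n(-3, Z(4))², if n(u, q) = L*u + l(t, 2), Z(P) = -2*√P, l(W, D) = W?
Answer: 1681/9 ≈ 186.78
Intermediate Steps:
t = -5/3 (t = -⅓*5 = -5/3 ≈ -1.6667)
L = 4 (L = 5 - 1 = 4)
n(u, q) = -5/3 + 4*u (n(u, q) = 4*u - 5/3 = -5/3 + 4*u)
n(-3, Z(4))² = (-5/3 + 4*(-3))² = (-5/3 - 12)² = (-41/3)² = 1681/9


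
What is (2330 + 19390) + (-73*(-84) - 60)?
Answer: 27792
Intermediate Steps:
(2330 + 19390) + (-73*(-84) - 60) = 21720 + (6132 - 60) = 21720 + 6072 = 27792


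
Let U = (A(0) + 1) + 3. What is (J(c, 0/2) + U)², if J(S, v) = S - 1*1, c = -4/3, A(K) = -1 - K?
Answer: 4/9 ≈ 0.44444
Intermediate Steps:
c = -4/3 (c = -4*⅓ = -4/3 ≈ -1.3333)
J(S, v) = -1 + S (J(S, v) = S - 1 = -1 + S)
U = 3 (U = ((-1 - 1*0) + 1) + 3 = ((-1 + 0) + 1) + 3 = (-1 + 1) + 3 = 0 + 3 = 3)
(J(c, 0/2) + U)² = ((-1 - 4/3) + 3)² = (-7/3 + 3)² = (⅔)² = 4/9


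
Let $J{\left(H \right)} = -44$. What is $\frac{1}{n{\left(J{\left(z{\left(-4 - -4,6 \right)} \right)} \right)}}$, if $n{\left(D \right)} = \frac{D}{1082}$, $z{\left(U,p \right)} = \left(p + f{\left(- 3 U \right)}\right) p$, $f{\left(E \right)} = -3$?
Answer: $- \frac{541}{22} \approx -24.591$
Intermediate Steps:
$z{\left(U,p \right)} = p \left(-3 + p\right)$ ($z{\left(U,p \right)} = \left(p - 3\right) p = \left(-3 + p\right) p = p \left(-3 + p\right)$)
$n{\left(D \right)} = \frac{D}{1082}$ ($n{\left(D \right)} = D \frac{1}{1082} = \frac{D}{1082}$)
$\frac{1}{n{\left(J{\left(z{\left(-4 - -4,6 \right)} \right)} \right)}} = \frac{1}{\frac{1}{1082} \left(-44\right)} = \frac{1}{- \frac{22}{541}} = - \frac{541}{22}$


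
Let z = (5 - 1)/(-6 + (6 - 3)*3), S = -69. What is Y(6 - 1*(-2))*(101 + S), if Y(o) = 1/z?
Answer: 24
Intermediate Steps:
z = 4/3 (z = 4/(-6 + 3*3) = 4/(-6 + 9) = 4/3 ≈ 1.3333)
Y(o) = ¾ (Y(o) = 1/(4/3) = ¾)
Y(6 - 1*(-2))*(101 + S) = 3*(101 - 69)/4 = (¾)*32 = 24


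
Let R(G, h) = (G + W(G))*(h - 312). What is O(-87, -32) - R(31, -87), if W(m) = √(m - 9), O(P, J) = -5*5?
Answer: 12344 + 399*√22 ≈ 14215.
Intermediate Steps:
O(P, J) = -25
W(m) = √(-9 + m)
R(G, h) = (-312 + h)*(G + √(-9 + G)) (R(G, h) = (G + √(-9 + G))*(h - 312) = (G + √(-9 + G))*(-312 + h) = (-312 + h)*(G + √(-9 + G)))
O(-87, -32) - R(31, -87) = -25 - (-312*31 - 312*√(-9 + 31) + 31*(-87) - 87*√(-9 + 31)) = -25 - (-9672 - 312*√22 - 2697 - 87*√22) = -25 - (-12369 - 399*√22) = -25 + (12369 + 399*√22) = 12344 + 399*√22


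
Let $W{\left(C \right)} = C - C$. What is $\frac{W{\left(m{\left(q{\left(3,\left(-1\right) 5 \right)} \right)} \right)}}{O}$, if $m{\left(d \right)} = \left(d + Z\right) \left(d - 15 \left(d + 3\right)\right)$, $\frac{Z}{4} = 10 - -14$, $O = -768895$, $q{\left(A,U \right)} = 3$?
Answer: $0$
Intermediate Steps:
$Z = 96$ ($Z = 4 \left(10 - -14\right) = 4 \left(10 + 14\right) = 4 \cdot 24 = 96$)
$m{\left(d \right)} = \left(-45 - 14 d\right) \left(96 + d\right)$ ($m{\left(d \right)} = \left(d + 96\right) \left(d - 15 \left(d + 3\right)\right) = \left(96 + d\right) \left(d - 15 \left(3 + d\right)\right) = \left(96 + d\right) \left(d - \left(45 + 15 d\right)\right) = \left(96 + d\right) \left(-45 - 14 d\right) = \left(-45 - 14 d\right) \left(96 + d\right)$)
$W{\left(C \right)} = 0$
$\frac{W{\left(m{\left(q{\left(3,\left(-1\right) 5 \right)} \right)} \right)}}{O} = \frac{0}{-768895} = 0 \left(- \frac{1}{768895}\right) = 0$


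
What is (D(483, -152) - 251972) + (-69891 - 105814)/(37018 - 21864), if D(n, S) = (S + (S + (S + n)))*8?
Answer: -3815286129/15154 ≈ -2.5177e+5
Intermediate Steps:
D(n, S) = 8*n + 24*S (D(n, S) = (S + (n + 2*S))*8 = (n + 3*S)*8 = 8*n + 24*S)
(D(483, -152) - 251972) + (-69891 - 105814)/(37018 - 21864) = ((8*483 + 24*(-152)) - 251972) + (-69891 - 105814)/(37018 - 21864) = ((3864 - 3648) - 251972) - 175705/15154 = (216 - 251972) - 175705*1/15154 = -251756 - 175705/15154 = -3815286129/15154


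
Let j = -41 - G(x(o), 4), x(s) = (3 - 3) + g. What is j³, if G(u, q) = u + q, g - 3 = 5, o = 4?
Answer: -148877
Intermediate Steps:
g = 8 (g = 3 + 5 = 8)
x(s) = 8 (x(s) = (3 - 3) + 8 = 0 + 8 = 8)
G(u, q) = q + u
j = -53 (j = -41 - (4 + 8) = -41 - 1*12 = -41 - 12 = -53)
j³ = (-53)³ = -148877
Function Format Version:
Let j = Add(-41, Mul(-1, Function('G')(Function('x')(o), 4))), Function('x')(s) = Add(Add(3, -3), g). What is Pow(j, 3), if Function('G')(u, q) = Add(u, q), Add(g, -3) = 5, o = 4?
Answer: -148877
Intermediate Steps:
g = 8 (g = Add(3, 5) = 8)
Function('x')(s) = 8 (Function('x')(s) = Add(Add(3, -3), 8) = Add(0, 8) = 8)
Function('G')(u, q) = Add(q, u)
j = -53 (j = Add(-41, Mul(-1, Add(4, 8))) = Add(-41, Mul(-1, 12)) = Add(-41, -12) = -53)
Pow(j, 3) = Pow(-53, 3) = -148877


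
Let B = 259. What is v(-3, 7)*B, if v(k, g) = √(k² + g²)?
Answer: 259*√58 ≈ 1972.5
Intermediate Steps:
v(k, g) = √(g² + k²)
v(-3, 7)*B = √(7² + (-3)²)*259 = √(49 + 9)*259 = √58*259 = 259*√58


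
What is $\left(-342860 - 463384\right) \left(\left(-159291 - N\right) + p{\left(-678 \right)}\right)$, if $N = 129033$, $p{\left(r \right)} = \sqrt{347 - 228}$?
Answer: $232459495056 - 806244 \sqrt{119} \approx 2.3245 \cdot 10^{11}$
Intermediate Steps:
$p{\left(r \right)} = \sqrt{119}$
$\left(-342860 - 463384\right) \left(\left(-159291 - N\right) + p{\left(-678 \right)}\right) = \left(-342860 - 463384\right) \left(\left(-159291 - 129033\right) + \sqrt{119}\right) = - 806244 \left(\left(-159291 - 129033\right) + \sqrt{119}\right) = - 806244 \left(-288324 + \sqrt{119}\right) = 232459495056 - 806244 \sqrt{119}$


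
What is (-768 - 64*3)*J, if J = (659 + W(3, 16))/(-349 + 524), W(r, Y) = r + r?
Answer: -3648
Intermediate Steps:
W(r, Y) = 2*r
J = 19/5 (J = (659 + 2*3)/(-349 + 524) = (659 + 6)/175 = 665*(1/175) = 19/5 ≈ 3.8000)
(-768 - 64*3)*J = (-768 - 64*3)*(19/5) = (-768 - 192)*(19/5) = -960*19/5 = -3648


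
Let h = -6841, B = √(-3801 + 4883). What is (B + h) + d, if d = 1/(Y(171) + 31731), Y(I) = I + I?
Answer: -219411392/32073 + √1082 ≈ -6808.1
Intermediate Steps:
B = √1082 ≈ 32.894
Y(I) = 2*I
d = 1/32073 (d = 1/(2*171 + 31731) = 1/(342 + 31731) = 1/32073 ≈ 3.1179e-5)
(B + h) + d = (√1082 - 6841) + 1/32073 = (-6841 + √1082) + 1/32073 = -219411392/32073 + √1082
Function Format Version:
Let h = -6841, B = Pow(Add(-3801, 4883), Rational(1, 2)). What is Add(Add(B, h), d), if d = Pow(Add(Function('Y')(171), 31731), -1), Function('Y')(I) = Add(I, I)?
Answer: Add(Rational(-219411392, 32073), Pow(1082, Rational(1, 2))) ≈ -6808.1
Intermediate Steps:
B = Pow(1082, Rational(1, 2)) ≈ 32.894
Function('Y')(I) = Mul(2, I)
d = Rational(1, 32073) (d = Pow(Add(Mul(2, 171), 31731), -1) = Pow(Add(342, 31731), -1) = Pow(32073, -1) = Rational(1, 32073) ≈ 3.1179e-5)
Add(Add(B, h), d) = Add(Add(Pow(1082, Rational(1, 2)), -6841), Rational(1, 32073)) = Add(Add(-6841, Pow(1082, Rational(1, 2))), Rational(1, 32073)) = Add(Rational(-219411392, 32073), Pow(1082, Rational(1, 2)))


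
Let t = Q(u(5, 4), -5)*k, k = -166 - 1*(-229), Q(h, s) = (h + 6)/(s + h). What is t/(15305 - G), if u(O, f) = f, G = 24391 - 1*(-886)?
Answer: 35/554 ≈ 0.063177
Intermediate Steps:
G = 25277 (G = 24391 + 886 = 25277)
Q(h, s) = (6 + h)/(h + s)
k = 63 (k = -166 + 229 = 63)
t = -630 (t = ((6 + 4)/(4 - 5))*63 = (10/(-1))*63 = -1*10*63 = -10*63 = -630)
t/(15305 - G) = -630/(15305 - 1*25277) = -630/(15305 - 25277) = -630/(-9972) = -630*(-1/9972) = 35/554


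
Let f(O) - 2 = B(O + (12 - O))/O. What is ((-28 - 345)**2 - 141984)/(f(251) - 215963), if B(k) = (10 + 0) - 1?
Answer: 716605/54206202 ≈ 0.013220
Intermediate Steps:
B(k) = 9 (B(k) = 10 - 1 = 9)
f(O) = 2 + 9/O
((-28 - 345)**2 - 141984)/(f(251) - 215963) = ((-28 - 345)**2 - 141984)/((2 + 9/251) - 215963) = ((-373)**2 - 141984)/((2 + 9*(1/251)) - 215963) = (139129 - 141984)/((2 + 9/251) - 215963) = -2855/(511/251 - 215963) = -2855/(-54206202/251) = -2855*(-251/54206202) = 716605/54206202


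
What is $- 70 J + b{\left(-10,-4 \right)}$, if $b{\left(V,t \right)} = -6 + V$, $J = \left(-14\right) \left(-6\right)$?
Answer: $-5896$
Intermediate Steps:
$J = 84$
$- 70 J + b{\left(-10,-4 \right)} = \left(-70\right) 84 - 16 = -5880 - 16 = -5896$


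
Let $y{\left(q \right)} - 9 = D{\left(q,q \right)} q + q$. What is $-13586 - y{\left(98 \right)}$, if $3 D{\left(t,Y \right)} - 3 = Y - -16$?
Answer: $-17515$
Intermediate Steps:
$D{\left(t,Y \right)} = \frac{19}{3} + \frac{Y}{3}$ ($D{\left(t,Y \right)} = 1 + \frac{Y - -16}{3} = 1 + \frac{Y + 16}{3} = 1 + \frac{16 + Y}{3} = 1 + \left(\frac{16}{3} + \frac{Y}{3}\right) = \frac{19}{3} + \frac{Y}{3}$)
$y{\left(q \right)} = 9 + q + q \left(\frac{19}{3} + \frac{q}{3}\right)$ ($y{\left(q \right)} = 9 + \left(\left(\frac{19}{3} + \frac{q}{3}\right) q + q\right) = 9 + \left(q \left(\frac{19}{3} + \frac{q}{3}\right) + q\right) = 9 + \left(q + q \left(\frac{19}{3} + \frac{q}{3}\right)\right) = 9 + q + q \left(\frac{19}{3} + \frac{q}{3}\right)$)
$-13586 - y{\left(98 \right)} = -13586 - \left(9 + \frac{98^{2}}{3} + \frac{22}{3} \cdot 98\right) = -13586 - \left(9 + \frac{1}{3} \cdot 9604 + \frac{2156}{3}\right) = -13586 - \left(9 + \frac{9604}{3} + \frac{2156}{3}\right) = -13586 - 3929 = -17515$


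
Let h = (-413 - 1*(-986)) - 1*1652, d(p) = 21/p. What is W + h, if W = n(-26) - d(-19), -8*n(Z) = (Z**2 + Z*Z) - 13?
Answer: -189281/152 ≈ -1245.3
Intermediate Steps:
n(Z) = 13/8 - Z**2/4 (n(Z) = -((Z**2 + Z*Z) - 13)/8 = -((Z**2 + Z**2) - 13)/8 = -(2*Z**2 - 13)/8 = -(-13 + 2*Z**2)/8 = 13/8 - Z**2/4)
W = -25273/152 (W = (13/8 - 1/4*(-26)**2) - 21/(-19) = (13/8 - 1/4*676) - 21*(-1)/19 = (13/8 - 169) - 1*(-21/19) = -1339/8 + 21/19 = -25273/152 ≈ -166.27)
h = -1079 (h = (-413 + 986) - 1652 = 573 - 1652 = -1079)
W + h = -25273/152 - 1079 = -189281/152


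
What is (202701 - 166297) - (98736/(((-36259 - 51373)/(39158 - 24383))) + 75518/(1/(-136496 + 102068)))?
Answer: 14240127458041/5477 ≈ 2.6000e+9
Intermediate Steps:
(202701 - 166297) - (98736/(((-36259 - 51373)/(39158 - 24383))) + 75518/(1/(-136496 + 102068))) = 36404 - (98736/((-87632/14775)) + 75518/(1/(-34428))) = 36404 - (98736/((-87632*1/14775)) + 75518/(-1/34428)) = 36404 - (98736/(-87632/14775) + 75518*(-34428)) = 36404 - (98736*(-14775/87632) - 2599933704) = 36404 - (-91176525/5477 - 2599933704) = 36404 - 1*(-14239928073333/5477) = 36404 + 14239928073333/5477 = 14240127458041/5477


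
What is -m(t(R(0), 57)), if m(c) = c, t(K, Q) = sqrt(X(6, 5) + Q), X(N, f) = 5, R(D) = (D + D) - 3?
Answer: -sqrt(62) ≈ -7.8740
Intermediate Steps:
R(D) = -3 + 2*D (R(D) = 2*D - 3 = -3 + 2*D)
t(K, Q) = sqrt(5 + Q)
-m(t(R(0), 57)) = -sqrt(5 + 57) = -sqrt(62)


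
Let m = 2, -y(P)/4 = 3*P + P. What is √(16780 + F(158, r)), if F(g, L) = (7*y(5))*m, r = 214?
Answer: 6*√435 ≈ 125.14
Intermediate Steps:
y(P) = -16*P (y(P) = -4*(3*P + P) = -16*P)
F(g, L) = -1120 (F(g, L) = (7*(-16*5))*2 = (7*(-80))*2 = -560*2 = -1120)
√(16780 + F(158, r)) = √(16780 - 1120) = √15660 = 6*√435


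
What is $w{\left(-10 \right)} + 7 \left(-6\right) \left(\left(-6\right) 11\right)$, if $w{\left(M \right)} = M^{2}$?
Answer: $2872$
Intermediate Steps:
$w{\left(-10 \right)} + 7 \left(-6\right) \left(\left(-6\right) 11\right) = \left(-10\right)^{2} + 7 \left(-6\right) \left(\left(-6\right) 11\right) = 100 - -2772 = 100 + 2772 = 2872$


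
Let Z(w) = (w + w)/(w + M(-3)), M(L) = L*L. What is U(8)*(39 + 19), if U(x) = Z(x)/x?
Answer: 116/17 ≈ 6.8235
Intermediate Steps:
M(L) = L²
Z(w) = 2*w/(9 + w) (Z(w) = (w + w)/(w + (-3)²) = (2*w)/(w + 9) = (2*w)/(9 + w) = 2*w/(9 + w))
U(x) = 2/(9 + x) (U(x) = (2*x/(9 + x))/x = 2/(9 + x))
U(8)*(39 + 19) = (2/(9 + 8))*(39 + 19) = (2/17)*58 = 116/17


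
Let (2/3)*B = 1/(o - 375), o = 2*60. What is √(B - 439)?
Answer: I*√12687270/170 ≈ 20.952*I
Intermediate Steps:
o = 120
B = -1/170 (B = 3/(2*(120 - 375)) = (3/2)/(-255) = (3/2)*(-1/255) = -1/170 ≈ -0.0058824)
√(B - 439) = √(-1/170 - 439) = √(-74631/170) = I*√12687270/170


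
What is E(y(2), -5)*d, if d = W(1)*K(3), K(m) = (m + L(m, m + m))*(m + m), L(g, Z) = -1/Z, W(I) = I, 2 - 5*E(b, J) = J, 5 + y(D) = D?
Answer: 119/5 ≈ 23.800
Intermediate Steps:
y(D) = -5 + D
E(b, J) = ⅖ - J/5
K(m) = 2*m*(m - 1/(2*m)) (K(m) = (m - 1/(m + m))*(m + m) = (m - 1/(2*m))*(2*m) = 2*m*(m - 1/(2*m)))
d = 17 (d = 1*(-1 + 2*3²) = 1*(-1 + 2*9) = 1*(-1 + 18) = 1*17 = 17)
E(y(2), -5)*d = (⅖ - ⅕*(-5))*17 = (⅖ + 1)*17 = (7/5)*17 = 119/5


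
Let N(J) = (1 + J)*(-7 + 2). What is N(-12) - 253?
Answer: -198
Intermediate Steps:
N(J) = -5 - 5*J (N(J) = (1 + J)*(-5) = -5 - 5*J)
N(-12) - 253 = (-5 - 5*(-12)) - 253 = (-5 + 60) - 253 = 55 - 253 = -198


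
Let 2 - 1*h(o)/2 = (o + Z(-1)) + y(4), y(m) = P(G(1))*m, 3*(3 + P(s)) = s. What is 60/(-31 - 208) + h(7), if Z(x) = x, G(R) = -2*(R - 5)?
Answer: -4004/717 ≈ -5.5844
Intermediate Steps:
G(R) = 10 - 2*R (G(R) = -2*(-5 + R) = 10 - 2*R)
P(s) = -3 + s/3
y(m) = -m/3 (y(m) = (-3 + (10 - 2*1)/3)*m = (-3 + (10 - 2)/3)*m = (-3 + (⅓)*8)*m = (-3 + 8/3)*m = -m/3)
h(o) = 26/3 - 2*o (h(o) = 4 - 2*((o - 1) - ⅓*4) = 4 - 2*((-1 + o) - 4/3) = 4 - 2*(-7/3 + o) = 4 + (14/3 - 2*o) = 26/3 - 2*o)
60/(-31 - 208) + h(7) = 60/(-31 - 208) + (26/3 - 2*7) = 60/(-239) + (26/3 - 14) = 60*(-1/239) - 16/3 = -60/239 - 16/3 = -4004/717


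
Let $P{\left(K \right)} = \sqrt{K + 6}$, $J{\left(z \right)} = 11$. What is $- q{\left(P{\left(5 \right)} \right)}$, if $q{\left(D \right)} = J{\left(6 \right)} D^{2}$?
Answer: $-121$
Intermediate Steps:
$P{\left(K \right)} = \sqrt{6 + K}$
$q{\left(D \right)} = 11 D^{2}$
$- q{\left(P{\left(5 \right)} \right)} = - 11 \left(\sqrt{6 + 5}\right)^{2} = - 11 \left(\sqrt{11}\right)^{2} = - 11 \cdot 11 = \left(-1\right) 121 = -121$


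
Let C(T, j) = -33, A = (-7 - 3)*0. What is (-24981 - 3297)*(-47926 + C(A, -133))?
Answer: 1356184602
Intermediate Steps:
A = 0 (A = -10*0 = 0)
(-24981 - 3297)*(-47926 + C(A, -133)) = (-24981 - 3297)*(-47926 - 33) = -28278*(-47959) = 1356184602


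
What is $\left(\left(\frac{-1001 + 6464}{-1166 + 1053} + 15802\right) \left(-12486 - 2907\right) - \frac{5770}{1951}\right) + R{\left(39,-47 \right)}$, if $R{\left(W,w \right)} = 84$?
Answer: $- \frac{53461379847227}{220463} \approx -2.425 \cdot 10^{8}$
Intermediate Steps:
$\left(\left(\frac{-1001 + 6464}{-1166 + 1053} + 15802\right) \left(-12486 - 2907\right) - \frac{5770}{1951}\right) + R{\left(39,-47 \right)} = \left(\left(\frac{-1001 + 6464}{-1166 + 1053} + 15802\right) \left(-12486 - 2907\right) - \frac{5770}{1951}\right) + 84 = \left(\left(\frac{5463}{-113} + 15802\right) \left(-15393\right) - \frac{5770}{1951}\right) + 84 = \left(\left(5463 \left(- \frac{1}{113}\right) + 15802\right) \left(-15393\right) - \frac{5770}{1951}\right) + 84 = \left(\left(- \frac{5463}{113} + 15802\right) \left(-15393\right) - \frac{5770}{1951}\right) + 84 = \left(\frac{1780163}{113} \left(-15393\right) - \frac{5770}{1951}\right) + 84 = \left(- \frac{27402049059}{113} - \frac{5770}{1951}\right) + 84 = - \frac{53461398366119}{220463} + 84 = - \frac{53461379847227}{220463}$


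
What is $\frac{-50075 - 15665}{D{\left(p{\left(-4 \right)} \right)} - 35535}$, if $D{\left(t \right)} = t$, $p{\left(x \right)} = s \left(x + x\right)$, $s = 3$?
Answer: $\frac{65740}{35559} \approx 1.8488$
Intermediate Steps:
$p{\left(x \right)} = 6 x$ ($p{\left(x \right)} = 3 \left(x + x\right) = 3 \cdot 2 x = 6 x$)
$\frac{-50075 - 15665}{D{\left(p{\left(-4 \right)} \right)} - 35535} = \frac{-50075 - 15665}{6 \left(-4\right) - 35535} = - \frac{65740}{-24 - 35535} = - \frac{65740}{-35559} = \left(-65740\right) \left(- \frac{1}{35559}\right) = \frac{65740}{35559}$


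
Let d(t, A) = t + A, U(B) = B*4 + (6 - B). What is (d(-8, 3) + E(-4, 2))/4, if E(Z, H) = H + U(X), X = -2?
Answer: -3/4 ≈ -0.75000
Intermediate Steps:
U(B) = 6 + 3*B (U(B) = 4*B + (6 - B) = 6 + 3*B)
E(Z, H) = H (E(Z, H) = H + (6 + 3*(-2)) = H + (6 - 6) = H + 0 = H)
d(t, A) = A + t
(d(-8, 3) + E(-4, 2))/4 = ((3 - 8) + 2)/4 = (-5 + 2)/4 = (1/4)*(-3) = -3/4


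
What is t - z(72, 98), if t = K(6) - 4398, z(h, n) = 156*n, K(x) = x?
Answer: -19680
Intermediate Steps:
t = -4392 (t = 6 - 4398 = -4392)
t - z(72, 98) = -4392 - 156*98 = -4392 - 1*15288 = -4392 - 15288 = -19680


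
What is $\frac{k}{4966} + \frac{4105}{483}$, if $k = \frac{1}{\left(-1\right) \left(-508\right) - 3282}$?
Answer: $\frac{56549182337}{6653655372} \approx 8.499$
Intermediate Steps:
$k = - \frac{1}{2774}$ ($k = \frac{1}{508 - 3282} = \frac{1}{-2774} = - \frac{1}{2774} \approx -0.00036049$)
$\frac{k}{4966} + \frac{4105}{483} = - \frac{1}{2774 \cdot 4966} + \frac{4105}{483} = \left(- \frac{1}{2774}\right) \frac{1}{4966} + 4105 \cdot \frac{1}{483} = - \frac{1}{13775684} + \frac{4105}{483} = \frac{56549182337}{6653655372}$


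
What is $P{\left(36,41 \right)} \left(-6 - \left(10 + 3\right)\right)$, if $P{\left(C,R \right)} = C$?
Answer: $-684$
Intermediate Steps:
$P{\left(36,41 \right)} \left(-6 - \left(10 + 3\right)\right) = 36 \left(-6 - \left(10 + 3\right)\right) = 36 \left(-6 - 13\right) = 36 \left(-19\right) = -684$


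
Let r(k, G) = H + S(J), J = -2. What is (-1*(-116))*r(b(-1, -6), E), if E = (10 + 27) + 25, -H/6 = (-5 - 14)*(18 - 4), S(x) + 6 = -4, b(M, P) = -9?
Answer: 183976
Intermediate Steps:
S(x) = -10 (S(x) = -6 - 4 = -10)
H = 1596 (H = -6*(-5 - 14)*(18 - 4) = -(-114)*14 = -6*(-266) = 1596)
E = 62 (E = 37 + 25 = 62)
r(k, G) = 1586 (r(k, G) = 1596 - 10 = 1586)
(-1*(-116))*r(b(-1, -6), E) = -1*(-116)*1586 = 116*1586 = 183976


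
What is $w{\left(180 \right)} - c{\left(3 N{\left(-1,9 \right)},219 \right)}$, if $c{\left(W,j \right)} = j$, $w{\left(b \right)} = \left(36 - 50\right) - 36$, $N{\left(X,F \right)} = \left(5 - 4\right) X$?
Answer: $-269$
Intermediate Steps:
$N{\left(X,F \right)} = X$ ($N{\left(X,F \right)} = 1 X = X$)
$w{\left(b \right)} = -50$ ($w{\left(b \right)} = -14 - 36 = -50$)
$w{\left(180 \right)} - c{\left(3 N{\left(-1,9 \right)},219 \right)} = -50 - 219 = -269$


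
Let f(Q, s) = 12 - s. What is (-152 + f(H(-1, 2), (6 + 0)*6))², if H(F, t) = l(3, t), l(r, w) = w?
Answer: 30976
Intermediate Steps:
H(F, t) = t
(-152 + f(H(-1, 2), (6 + 0)*6))² = (-152 + (12 - (6 + 0)*6))² = (-152 + (12 - 6*6))² = (-152 + (12 - 1*36))² = (-152 + (12 - 36))² = (-152 - 24)² = (-176)² = 30976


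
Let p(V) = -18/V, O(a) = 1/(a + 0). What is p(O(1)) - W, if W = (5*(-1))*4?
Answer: 2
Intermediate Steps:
O(a) = 1/a
W = -20 (W = -5*4 = -20)
p(O(1)) - W = -18/(1/1) - 1*(-20) = -18/1 + 20 = -18*1 + 20 = -18 + 20 = 2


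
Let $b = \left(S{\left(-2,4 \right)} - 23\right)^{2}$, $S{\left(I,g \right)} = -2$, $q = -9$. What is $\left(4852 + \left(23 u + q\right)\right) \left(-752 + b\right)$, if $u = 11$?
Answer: $-647192$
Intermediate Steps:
$b = 625$ ($b = \left(-2 - 23\right)^{2} = \left(-25\right)^{2} = 625$)
$\left(4852 + \left(23 u + q\right)\right) \left(-752 + b\right) = \left(4852 + \left(23 \cdot 11 - 9\right)\right) \left(-752 + 625\right) = \left(4852 + \left(253 - 9\right)\right) \left(-127\right) = \left(4852 + 244\right) \left(-127\right) = 5096 \left(-127\right) = -647192$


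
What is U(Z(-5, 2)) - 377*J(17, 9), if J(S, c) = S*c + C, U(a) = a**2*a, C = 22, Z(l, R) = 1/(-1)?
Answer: -65976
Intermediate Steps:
Z(l, R) = -1
U(a) = a**3
J(S, c) = 22 + S*c (J(S, c) = S*c + 22 = 22 + S*c)
U(Z(-5, 2)) - 377*J(17, 9) = (-1)**3 - 377*(22 + 17*9) = -1 - 377*(22 + 153) = -1 - 377*175 = -1 - 65975 = -65976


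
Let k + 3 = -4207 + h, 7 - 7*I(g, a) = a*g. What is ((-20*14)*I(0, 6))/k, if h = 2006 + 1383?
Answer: 280/821 ≈ 0.34105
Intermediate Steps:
I(g, a) = 1 - a*g/7
h = 3389
k = -821 (k = -3 + (-4207 + 3389) = -3 - 818 = -821)
((-20*14)*I(0, 6))/k = ((-20*14)*(1 - 1/7*6*0))/(-821) = -280*(1 + 0)*(-1/821) = -280*1*(-1/821) = -280*(-1/821) = 280/821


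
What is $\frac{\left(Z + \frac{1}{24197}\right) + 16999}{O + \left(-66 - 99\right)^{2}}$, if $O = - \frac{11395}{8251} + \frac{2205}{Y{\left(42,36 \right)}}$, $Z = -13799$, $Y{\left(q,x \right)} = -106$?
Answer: $\frac{67721093297006}{575688902763925} \approx 0.11763$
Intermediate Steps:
$O = - \frac{19401325}{874606}$ ($O = - \frac{11395}{8251} + \frac{2205}{-106} = \left(-11395\right) \frac{1}{8251} + 2205 \left(- \frac{1}{106}\right) = - \frac{11395}{8251} - \frac{2205}{106} = - \frac{19401325}{874606} \approx -22.183$)
$\frac{\left(Z + \frac{1}{24197}\right) + 16999}{O + \left(-66 - 99\right)^{2}} = \frac{\left(-13799 + \frac{1}{24197}\right) + 16999}{- \frac{19401325}{874606} + \left(-66 - 99\right)^{2}} = \frac{\left(-13799 + \frac{1}{24197}\right) + 16999}{- \frac{19401325}{874606} + \left(-165\right)^{2}} = \frac{- \frac{333894402}{24197} + 16999}{- \frac{19401325}{874606} + 27225} = \frac{77430401}{24197 \cdot \frac{23791747025}{874606}} = \frac{77430401}{24197} \cdot \frac{874606}{23791747025} = \frac{67721093297006}{575688902763925}$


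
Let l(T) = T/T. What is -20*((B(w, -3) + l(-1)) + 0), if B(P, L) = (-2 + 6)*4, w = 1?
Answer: -340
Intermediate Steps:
B(P, L) = 16 (B(P, L) = 4*4 = 16)
l(T) = 1
-20*((B(w, -3) + l(-1)) + 0) = -20*((16 + 1) + 0) = -20*(17 + 0) = -20*17 = -340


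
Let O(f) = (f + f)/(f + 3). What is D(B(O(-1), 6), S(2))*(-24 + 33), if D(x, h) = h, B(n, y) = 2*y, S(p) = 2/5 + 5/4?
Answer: 297/20 ≈ 14.850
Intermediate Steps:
O(f) = 2*f/(3 + f) (O(f) = (2*f)/(3 + f) = 2*f/(3 + f))
S(p) = 33/20 (S(p) = 2*(⅕) + 5*(¼) = ⅖ + 5/4 = 33/20)
D(B(O(-1), 6), S(2))*(-24 + 33) = 33*(-24 + 33)/20 = (33/20)*9 = 297/20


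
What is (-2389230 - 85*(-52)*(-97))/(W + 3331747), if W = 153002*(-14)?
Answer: -2817970/1189719 ≈ -2.3686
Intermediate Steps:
W = -2142028
(-2389230 - 85*(-52)*(-97))/(W + 3331747) = (-2389230 - 85*(-52)*(-97))/(-2142028 + 3331747) = (-2389230 + 4420*(-97))/1189719 = (-2389230 - 428740)*(1/1189719) = -2817970*1/1189719 = -2817970/1189719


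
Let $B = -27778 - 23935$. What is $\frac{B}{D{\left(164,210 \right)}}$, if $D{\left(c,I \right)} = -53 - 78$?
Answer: $\frac{51713}{131} \approx 394.76$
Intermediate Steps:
$D{\left(c,I \right)} = -131$
$B = -51713$ ($B = -27778 - 23935 = -51713$)
$\frac{B}{D{\left(164,210 \right)}} = - \frac{51713}{-131} = \left(-51713\right) \left(- \frac{1}{131}\right) = \frac{51713}{131}$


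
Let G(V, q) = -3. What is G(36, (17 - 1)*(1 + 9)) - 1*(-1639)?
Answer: 1636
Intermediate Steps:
G(36, (17 - 1)*(1 + 9)) - 1*(-1639) = -3 - 1*(-1639) = -3 + 1639 = 1636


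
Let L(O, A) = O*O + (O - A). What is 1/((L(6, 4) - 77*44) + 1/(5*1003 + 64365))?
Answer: -69380/232422999 ≈ -0.00029851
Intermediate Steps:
L(O, A) = O + O² - A (L(O, A) = O² + (O - A) = O + O² - A)
1/((L(6, 4) - 77*44) + 1/(5*1003 + 64365)) = 1/(((6 + 6² - 1*4) - 77*44) + 1/(5*1003 + 64365)) = 1/(((6 + 36 - 4) - 3388) + 1/(5015 + 64365)) = 1/((38 - 3388) + 1/69380) = 1/(-3350 + 1/69380) = 1/(-232422999/69380) = -69380/232422999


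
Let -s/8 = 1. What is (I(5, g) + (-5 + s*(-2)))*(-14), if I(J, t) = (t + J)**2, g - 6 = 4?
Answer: -3304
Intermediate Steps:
s = -8 (s = -8*1 = -8)
g = 10 (g = 6 + 4 = 10)
I(J, t) = (J + t)**2
(I(5, g) + (-5 + s*(-2)))*(-14) = ((5 + 10)**2 + (-5 - 8*(-2)))*(-14) = (15**2 + (-5 + 16))*(-14) = (225 + 11)*(-14) = 236*(-14) = -3304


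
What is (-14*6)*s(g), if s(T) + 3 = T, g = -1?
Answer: 336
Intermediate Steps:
s(T) = -3 + T
(-14*6)*s(g) = (-14*6)*(-3 - 1) = -84*(-4) = 336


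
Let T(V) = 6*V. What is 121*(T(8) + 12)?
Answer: 7260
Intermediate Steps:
121*(T(8) + 12) = 121*(6*8 + 12) = 121*(48 + 12) = 121*60 = 7260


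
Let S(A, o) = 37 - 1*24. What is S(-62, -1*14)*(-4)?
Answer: -52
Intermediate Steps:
S(A, o) = 13 (S(A, o) = 37 - 24 = 13)
S(-62, -1*14)*(-4) = 13*(-4) = -52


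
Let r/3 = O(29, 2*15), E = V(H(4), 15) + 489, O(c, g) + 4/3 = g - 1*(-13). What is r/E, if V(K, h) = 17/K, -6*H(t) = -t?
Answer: 250/1029 ≈ 0.24295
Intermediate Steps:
H(t) = t/6 (H(t) = -(-1)*t/6 = t/6)
O(c, g) = 35/3 + g (O(c, g) = -4/3 + (g - 1*(-13)) = -4/3 + (g + 13) = -4/3 + (13 + g) = 35/3 + g)
E = 1029/2 (E = 17/(((⅙)*4)) + 489 = 17/(⅔) + 489 = 17*(3/2) + 489 = 51/2 + 489 = 1029/2 ≈ 514.50)
r = 125 (r = 3*(35/3 + 2*15) = 3*(35/3 + 30) = 3*(125/3) = 125)
r/E = 125/(1029/2) = 125*(2/1029) = 250/1029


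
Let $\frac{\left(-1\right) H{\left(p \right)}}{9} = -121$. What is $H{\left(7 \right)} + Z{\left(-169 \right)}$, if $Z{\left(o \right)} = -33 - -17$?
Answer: $1073$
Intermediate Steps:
$Z{\left(o \right)} = -16$ ($Z{\left(o \right)} = -33 + 17 = -16$)
$H{\left(p \right)} = 1089$ ($H{\left(p \right)} = \left(-9\right) \left(-121\right) = 1089$)
$H{\left(7 \right)} + Z{\left(-169 \right)} = 1089 - 16 = 1073$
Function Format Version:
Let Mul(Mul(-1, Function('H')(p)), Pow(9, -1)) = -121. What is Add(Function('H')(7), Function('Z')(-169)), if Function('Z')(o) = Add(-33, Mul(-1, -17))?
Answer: 1073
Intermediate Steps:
Function('Z')(o) = -16 (Function('Z')(o) = Add(-33, 17) = -16)
Function('H')(p) = 1089 (Function('H')(p) = Mul(-9, -121) = 1089)
Add(Function('H')(7), Function('Z')(-169)) = Add(1089, -16) = 1073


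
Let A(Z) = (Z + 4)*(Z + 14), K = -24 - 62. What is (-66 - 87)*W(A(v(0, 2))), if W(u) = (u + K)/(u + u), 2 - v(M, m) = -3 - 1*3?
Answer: -4539/88 ≈ -51.580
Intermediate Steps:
v(M, m) = 8 (v(M, m) = 2 - (-3 - 1*3) = 2 - (-3 - 3) = 2 - 1*(-6) = 2 + 6 = 8)
K = -86
A(Z) = (4 + Z)*(14 + Z)
W(u) = (-86 + u)/(2*u) (W(u) = (u - 86)/(u + u) = (-86 + u)/((2*u)) = (-86 + u)*(1/(2*u)) = (-86 + u)/(2*u))
(-66 - 87)*W(A(v(0, 2))) = (-66 - 87)*((-86 + (56 + 8² + 18*8))/(2*(56 + 8² + 18*8))) = -153*(-86 + (56 + 64 + 144))/(2*(56 + 64 + 144)) = -153*(-86 + 264)/(2*264) = -153*178/(2*264) = -153*89/264 = -4539/88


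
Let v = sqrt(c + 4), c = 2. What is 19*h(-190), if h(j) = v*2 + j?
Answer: -3610 + 38*sqrt(6) ≈ -3516.9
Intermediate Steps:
v = sqrt(6) (v = sqrt(2 + 4) = sqrt(6) ≈ 2.4495)
h(j) = j + 2*sqrt(6) (h(j) = sqrt(6)*2 + j = 2*sqrt(6) + j = j + 2*sqrt(6))
19*h(-190) = 19*(-190 + 2*sqrt(6)) = -3610 + 38*sqrt(6)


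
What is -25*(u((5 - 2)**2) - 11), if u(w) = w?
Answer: 50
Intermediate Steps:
-25*(u((5 - 2)**2) - 11) = -25*((5 - 2)**2 - 11) = -25*(3**2 - 11) = -25*(9 - 11) = -25*(-2) = 50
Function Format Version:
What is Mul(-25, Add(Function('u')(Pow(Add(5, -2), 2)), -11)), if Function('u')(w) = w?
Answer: 50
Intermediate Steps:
Mul(-25, Add(Function('u')(Pow(Add(5, -2), 2)), -11)) = Mul(-25, Add(Pow(Add(5, -2), 2), -11)) = Mul(-25, Add(Pow(3, 2), -11)) = Mul(-25, Add(9, -11)) = Mul(-25, -2) = 50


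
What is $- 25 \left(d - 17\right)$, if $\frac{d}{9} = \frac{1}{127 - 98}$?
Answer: $\frac{12100}{29} \approx 417.24$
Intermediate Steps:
$d = \frac{9}{29}$ ($d = \frac{9}{127 - 98} = \frac{9}{29} \approx 0.31034$)
$- 25 \left(d - 17\right) = - 25 \left(\frac{9}{29} - 17\right) = \left(-25\right) \left(- \frac{484}{29}\right) = \frac{12100}{29}$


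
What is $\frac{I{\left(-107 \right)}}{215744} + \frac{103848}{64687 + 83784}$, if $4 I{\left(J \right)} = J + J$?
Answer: $\frac{44793279427}{64063454848} \approx 0.6992$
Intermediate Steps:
$I{\left(J \right)} = \frac{J}{2}$ ($I{\left(J \right)} = \frac{J + J}{4} = \frac{2 J}{4} = \frac{J}{2}$)
$\frac{I{\left(-107 \right)}}{215744} + \frac{103848}{64687 + 83784} = \frac{\frac{1}{2} \left(-107\right)}{215744} + \frac{103848}{64687 + 83784} = \left(- \frac{107}{2}\right) \frac{1}{215744} + \frac{103848}{148471} = - \frac{107}{431488} + 103848 \cdot \frac{1}{148471} = - \frac{107}{431488} + \frac{103848}{148471} = \frac{44793279427}{64063454848}$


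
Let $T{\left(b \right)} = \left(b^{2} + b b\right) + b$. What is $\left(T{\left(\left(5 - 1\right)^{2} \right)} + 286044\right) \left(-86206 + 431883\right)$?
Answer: $99061349244$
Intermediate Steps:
$T{\left(b \right)} = b + 2 b^{2}$ ($T{\left(b \right)} = \left(b^{2} + b^{2}\right) + b = 2 b^{2} + b = b + 2 b^{2}$)
$\left(T{\left(\left(5 - 1\right)^{2} \right)} + 286044\right) \left(-86206 + 431883\right) = \left(\left(5 - 1\right)^{2} \left(1 + 2 \left(5 - 1\right)^{2}\right) + 286044\right) \left(-86206 + 431883\right) = \left(4^{2} \left(1 + 2 \cdot 4^{2}\right) + 286044\right) 345677 = \left(16 \left(1 + 2 \cdot 16\right) + 286044\right) 345677 = \left(16 \left(1 + 32\right) + 286044\right) 345677 = \left(16 \cdot 33 + 286044\right) 345677 = \left(528 + 286044\right) 345677 = 286572 \cdot 345677 = 99061349244$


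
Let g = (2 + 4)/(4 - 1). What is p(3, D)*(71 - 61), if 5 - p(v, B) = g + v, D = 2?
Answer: 0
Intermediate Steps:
g = 2 (g = 6/3 = 6*(⅓) = 2)
p(v, B) = 3 - v (p(v, B) = 5 - (2 + v) = 5 + (-2 - v) = 3 - v)
p(3, D)*(71 - 61) = (3 - 1*3)*(71 - 61) = (3 - 3)*10 = 0*10 = 0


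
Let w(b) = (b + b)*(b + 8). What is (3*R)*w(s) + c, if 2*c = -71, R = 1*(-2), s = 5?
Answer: -1631/2 ≈ -815.50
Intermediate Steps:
R = -2
w(b) = 2*b*(8 + b) (w(b) = (2*b)*(8 + b) = 2*b*(8 + b))
c = -71/2 (c = (½)*(-71) = -71/2 ≈ -35.500)
(3*R)*w(s) + c = (3*(-2))*(2*5*(8 + 5)) - 71/2 = -12*5*13 - 71/2 = -6*130 - 71/2 = -780 - 71/2 = -1631/2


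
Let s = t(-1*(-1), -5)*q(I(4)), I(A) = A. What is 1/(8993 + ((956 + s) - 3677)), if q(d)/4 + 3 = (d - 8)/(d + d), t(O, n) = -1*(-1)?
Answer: 1/6258 ≈ 0.00015980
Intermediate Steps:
t(O, n) = 1
q(d) = -12 + 2*(-8 + d)/d (q(d) = -12 + 4*((d - 8)/(d + d)) = -12 + 4*((-8 + d)/((2*d))) = -12 + 4*((-8 + d)*(1/(2*d))) = -12 + 4*((-8 + d)/(2*d)) = -12 + 2*(-8 + d)/d)
s = -14 (s = 1*(-10 - 16/4) = 1*(-10 - 16*¼) = 1*(-10 - 4) = 1*(-14) = -14)
1/(8993 + ((956 + s) - 3677)) = 1/(8993 + ((956 - 14) - 3677)) = 1/(8993 + (942 - 3677)) = 1/(8993 - 2735) = 1/6258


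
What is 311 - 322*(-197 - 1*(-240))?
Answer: -13535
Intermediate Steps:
311 - 322*(-197 - 1*(-240)) = 311 - 322*(-197 + 240) = 311 - 322*43 = 311 - 13846 = -13535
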